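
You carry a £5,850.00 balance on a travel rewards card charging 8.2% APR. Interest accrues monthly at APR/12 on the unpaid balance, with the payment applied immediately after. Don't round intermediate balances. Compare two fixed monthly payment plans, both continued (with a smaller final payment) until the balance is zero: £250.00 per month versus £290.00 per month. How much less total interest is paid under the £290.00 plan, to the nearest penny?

£80.18

Monthly rate r = 8.2%/12 = 0.683333% = 0.00683333.
At £250.00/mo: n = ⌈−ln(1 − rB₀/P)/ln(1+r)⌉ = 26 payments (last £146.39); total interest = total paid − £5,850.00 = £546.39.
At £290.00/mo: 22 payments (last £226.21); total interest £466.21.
Interest saved = £546.39 − £466.21 = £80.18.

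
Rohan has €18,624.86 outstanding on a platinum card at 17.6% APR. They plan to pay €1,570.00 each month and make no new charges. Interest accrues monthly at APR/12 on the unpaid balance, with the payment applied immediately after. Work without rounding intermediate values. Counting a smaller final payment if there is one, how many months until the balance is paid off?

14 months

Monthly rate r = 17.6%/12 = 1.46667% = 0.0146667.
Recurrence: B ← B·(1+r) − €1,570.00.
Month 1: interest €273.16; balance after payment €17,328.02.
Month 2: interest €254.14; balance after payment €16,012.17.
Closed form: n = −ln(1 − rB₀/P)/ln(1+r) = −ln(0.82601)/ln(1.01467) ≈ 13.128, so the balance reaches zero during payment 14.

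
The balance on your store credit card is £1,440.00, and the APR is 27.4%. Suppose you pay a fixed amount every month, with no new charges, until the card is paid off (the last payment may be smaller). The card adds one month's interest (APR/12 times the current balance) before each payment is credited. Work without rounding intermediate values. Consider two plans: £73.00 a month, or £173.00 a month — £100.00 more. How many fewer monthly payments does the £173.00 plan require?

Monthly rate r = 27.4%/12 = 2.28333% = 0.0228333.
At £73.00/mo: n = ⌈−ln(1 − rB₀/P)/ln(1+r)⌉ = 27 payments (last £37.69); total interest = total paid − £1,440.00 = £495.69.
At £173.00/mo: 10 payments (last £58.70); total interest £175.70.
Payments saved = 27 − 10 = 17.

17 fewer payments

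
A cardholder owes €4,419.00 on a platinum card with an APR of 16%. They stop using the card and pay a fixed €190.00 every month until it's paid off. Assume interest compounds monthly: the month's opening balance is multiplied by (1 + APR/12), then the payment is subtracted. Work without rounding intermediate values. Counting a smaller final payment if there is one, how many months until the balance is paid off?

Monthly rate r = 16%/12 = 1.33333% = 0.0133333.
Recurrence: B ← B·(1+r) − €190.00.
Month 1: interest €58.92; balance after payment €4,287.92.
Month 2: interest €57.17; balance after payment €4,155.09.
Closed form: n = −ln(1 − rB₀/P)/ln(1+r) = −ln(0.68989)/ln(1.01333) ≈ 28.026, so the balance reaches zero during payment 29.

29 payments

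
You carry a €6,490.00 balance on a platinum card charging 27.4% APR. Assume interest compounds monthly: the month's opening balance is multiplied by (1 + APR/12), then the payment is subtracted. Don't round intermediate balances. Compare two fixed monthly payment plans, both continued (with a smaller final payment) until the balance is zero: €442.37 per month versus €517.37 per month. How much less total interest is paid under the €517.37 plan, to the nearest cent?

Monthly rate r = 27.4%/12 = 2.28333% = 0.0228333.
At €442.37/mo: n = ⌈−ln(1 − rB₀/P)/ln(1+r)⌉ = 19 payments (last €31.11); total interest = total paid − €6,490.00 = €1,503.77.
At €517.37/mo: 15 payments (last €490.64); total interest €1,243.82.
Interest saved = €1,503.77 − €1,243.82 = €259.95.

€259.95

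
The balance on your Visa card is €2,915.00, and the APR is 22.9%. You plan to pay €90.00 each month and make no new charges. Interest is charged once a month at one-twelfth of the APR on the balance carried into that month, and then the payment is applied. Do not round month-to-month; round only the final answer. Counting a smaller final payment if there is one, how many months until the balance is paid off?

Monthly rate r = 22.9%/12 = 1.90833% = 0.0190833.
Recurrence: B ← B·(1+r) − €90.00.
Month 1: interest €55.63; balance after payment €2,880.63.
Month 2: interest €54.97; balance after payment €2,845.60.
Closed form: n = −ln(1 − rB₀/P)/ln(1+r) = −ln(0.38191)/ln(1.01908) ≈ 50.920, so the balance reaches zero during payment 51.

51 payments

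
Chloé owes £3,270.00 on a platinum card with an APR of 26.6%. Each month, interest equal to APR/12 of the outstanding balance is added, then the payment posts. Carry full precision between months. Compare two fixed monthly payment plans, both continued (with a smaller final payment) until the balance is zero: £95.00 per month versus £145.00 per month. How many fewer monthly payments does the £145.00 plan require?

34 fewer payments

Monthly rate r = 26.6%/12 = 2.21667% = 0.0221667.
At £95.00/mo: n = ⌈−ln(1 − rB₀/P)/ln(1+r)⌉ = 66 payments (last £63.49); total interest = total paid − £3,270.00 = £2,968.49.
At £145.00/mo: 32 payments (last £88.20); total interest £1,313.20.
Payments saved = 66 − 32 = 34.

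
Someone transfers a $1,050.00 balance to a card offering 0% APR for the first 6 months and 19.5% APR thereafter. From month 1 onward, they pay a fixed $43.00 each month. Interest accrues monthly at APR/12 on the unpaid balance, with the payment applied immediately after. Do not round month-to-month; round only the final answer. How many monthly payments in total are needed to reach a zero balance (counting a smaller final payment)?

Promo months 1–6 at r₀ = 0%/12 = 0; months 7+ at r₁ = 19.5%/12 = 0.01625.
After month 6 (no interest yet): B = $1,050.00 − 6·$43.00 = $792.00.
Then at r₁ with $43.00/mo: n₂ = −ln(1 − r₁·B/P)/ln(1+r₁) ≈ 22.07 → 23 more payments.

29 payments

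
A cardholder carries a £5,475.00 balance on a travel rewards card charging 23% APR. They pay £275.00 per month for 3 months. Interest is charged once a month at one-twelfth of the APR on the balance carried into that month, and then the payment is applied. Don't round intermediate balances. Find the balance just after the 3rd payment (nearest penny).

£4,954.97

Monthly rate r = 23%/12 = 1.91667% = 0.0191667.
Each month: B ← B·(1+r) − £275.00.
Month 1: interest £104.94; balance after payment £5,304.94.
Month 2: interest £101.68; balance after payment £5,131.62.
Month 3: interest £98.36; balance after payment £4,954.97.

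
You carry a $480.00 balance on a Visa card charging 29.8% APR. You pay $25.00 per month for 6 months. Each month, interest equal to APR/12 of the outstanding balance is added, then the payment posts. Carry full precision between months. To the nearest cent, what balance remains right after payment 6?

Monthly rate r = 29.8%/12 = 2.48333% = 0.0248333.
Each month: B ← B·(1+r) − $25.00.
Month 1: interest $11.92; balance after payment $466.92.
Month 2: interest $11.60; balance after payment $453.52.
Month 3: interest $11.26; balance after payment $439.78.
Month 4: interest $10.92; balance after payment $425.70.
Month 5: interest $10.57; balance after payment $411.27.
Month 6: interest $10.21; balance after payment $396.48.

$396.48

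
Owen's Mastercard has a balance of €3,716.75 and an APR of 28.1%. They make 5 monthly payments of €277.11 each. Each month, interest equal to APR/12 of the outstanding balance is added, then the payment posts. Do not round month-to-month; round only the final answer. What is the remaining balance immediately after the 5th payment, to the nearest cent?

€2,720.81

Monthly rate r = 28.1%/12 = 2.34167% = 0.0234167.
Each month: B ← B·(1+r) − €277.11.
Month 1: interest €87.03; balance after payment €3,526.67.
Month 2: interest €82.58; balance after payment €3,332.15.
Month 3: interest €78.03; balance after payment €3,133.06.
Month 4: interest €73.37; balance after payment €2,929.32.
Month 5: interest €68.59; balance after payment €2,720.81.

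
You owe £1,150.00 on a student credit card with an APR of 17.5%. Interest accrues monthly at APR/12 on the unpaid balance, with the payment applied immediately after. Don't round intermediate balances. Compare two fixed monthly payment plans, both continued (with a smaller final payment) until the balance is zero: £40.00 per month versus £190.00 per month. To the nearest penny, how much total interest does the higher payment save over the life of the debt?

£288.54

Monthly rate r = 17.5%/12 = 1.45833% = 0.0145833.
At £40.00/mo: n = ⌈−ln(1 − rB₀/P)/ln(1+r)⌉ = 38 payments (last £21.58); total interest = total paid − £1,150.00 = £351.58.
At £190.00/mo: 7 payments (last £73.04); total interest £63.04.
Interest saved = £351.58 − £63.04 = £288.54.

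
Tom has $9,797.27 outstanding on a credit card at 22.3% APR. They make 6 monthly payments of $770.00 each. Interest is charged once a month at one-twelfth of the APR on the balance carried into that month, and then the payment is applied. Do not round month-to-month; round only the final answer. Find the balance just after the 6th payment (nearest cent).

$6,101.66

Monthly rate r = 22.3%/12 = 1.85833% = 0.0185833.
Each month: B ← B·(1+r) − $770.00.
Month 1: interest $182.07; balance after payment $9,209.34.
Month 2: interest $171.14; balance after payment $8,610.48.
Month 3: interest $160.01; balance after payment $8,000.49.
Month 4: interest $148.68; balance after payment $7,379.16.
Month 5: interest $137.13; balance after payment $6,746.29.
Month 6: interest $125.37; balance after payment $6,101.66.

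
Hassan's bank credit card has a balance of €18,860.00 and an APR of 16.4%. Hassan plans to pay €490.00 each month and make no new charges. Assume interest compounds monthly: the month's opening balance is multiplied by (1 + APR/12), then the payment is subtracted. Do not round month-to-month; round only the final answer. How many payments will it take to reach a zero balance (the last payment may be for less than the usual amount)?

56 payments

Monthly rate r = 16.4%/12 = 1.36667% = 0.0136667.
Recurrence: B ← B·(1+r) − €490.00.
Month 1: interest €257.75; balance after payment €18,627.75.
Month 2: interest €254.58; balance after payment €18,392.33.
Closed form: n = −ln(1 − rB₀/P)/ln(1+r) = −ln(0.47397)/ln(1.01367) ≈ 55.002, so the balance reaches zero during payment 56.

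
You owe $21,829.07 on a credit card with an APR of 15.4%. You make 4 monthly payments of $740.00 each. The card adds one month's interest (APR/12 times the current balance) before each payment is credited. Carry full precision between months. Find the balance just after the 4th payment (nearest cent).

Monthly rate r = 15.4%/12 = 1.28333% = 0.0128333.
Each month: B ← B·(1+r) − $740.00.
Month 1: interest $280.14; balance after payment $21,369.21.
Month 2: interest $274.24; balance after payment $20,903.45.
Month 3: interest $268.26; balance after payment $20,431.71.
Month 4: interest $262.21; balance after payment $19,953.92.

$19,953.92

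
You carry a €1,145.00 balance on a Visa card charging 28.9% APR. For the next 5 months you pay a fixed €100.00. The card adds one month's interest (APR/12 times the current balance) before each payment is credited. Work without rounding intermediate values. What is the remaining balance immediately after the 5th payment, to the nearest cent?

Monthly rate r = 28.9%/12 = 2.40833% = 0.0240833.
Each month: B ← B·(1+r) − €100.00.
Month 1: interest €27.58; balance after payment €1,072.58.
Month 2: interest €25.83; balance after payment €998.41.
Month 3: interest €24.04; balance after payment €922.45.
Month 4: interest €22.22; balance after payment €844.67.
Month 5: interest €20.34; balance after payment €765.01.

€765.01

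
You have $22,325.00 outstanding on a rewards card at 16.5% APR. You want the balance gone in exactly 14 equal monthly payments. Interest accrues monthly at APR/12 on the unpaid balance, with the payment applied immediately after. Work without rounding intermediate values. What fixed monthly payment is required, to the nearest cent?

Monthly rate r = 16.5%/12 = 1.375% = 0.01375.
Level-payment amortization: P = B₀·r / (1 − (1+r)^(−n)) = 22325.00·0.01375 / (1 − 1.01375^(−14)).
Denominator 1 − (1+r)^(−14) = 0.174023181.
P = 306.969 / 0.174023181 ≈ 1763.95.

$1,763.95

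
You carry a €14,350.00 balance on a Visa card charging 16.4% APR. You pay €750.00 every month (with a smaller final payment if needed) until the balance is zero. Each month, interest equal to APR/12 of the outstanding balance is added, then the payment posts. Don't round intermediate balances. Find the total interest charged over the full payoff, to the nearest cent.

€2,399.13

Monthly rate r = 16.4%/12 = 1.36667% = 0.0136667.
Payoff takes n = ⌈−ln(1 − rB₀/P)/ln(1+r)⌉ = ⌈22.331⌉ = 23 payments; the last is €249.13.
Total paid = 22·€750.00 + €249.13 = €16,749.13.
Total interest = total paid − principal = €16,749.13 − €14,350.00 = €2,399.13.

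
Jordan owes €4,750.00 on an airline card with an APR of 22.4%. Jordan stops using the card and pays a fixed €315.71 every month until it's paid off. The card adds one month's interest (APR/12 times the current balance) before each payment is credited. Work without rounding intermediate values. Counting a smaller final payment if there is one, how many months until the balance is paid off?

18 months

Monthly rate r = 22.4%/12 = 1.86667% = 0.0186667.
Recurrence: B ← B·(1+r) − €315.71.
Month 1: interest €88.67; balance after payment €4,522.96.
Month 2: interest €84.43; balance after payment €4,291.68.
Closed form: n = −ln(1 − rB₀/P)/ln(1+r) = −ln(0.71915)/ln(1.01867) ≈ 17.826, so the balance reaches zero during payment 18.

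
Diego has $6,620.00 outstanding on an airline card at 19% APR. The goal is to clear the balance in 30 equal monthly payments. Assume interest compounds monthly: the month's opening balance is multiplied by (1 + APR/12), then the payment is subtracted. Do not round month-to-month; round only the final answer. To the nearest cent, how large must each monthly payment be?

$278.92

Monthly rate r = 19%/12 = 1.58333% = 0.0158333.
Level-payment amortization: P = B₀·r / (1 − (1+r)^(−n)) = 6620.00·0.0158333 / (1 − 1.01583^(−30)).
Denominator 1 − (1+r)^(−30) = 0.375796481.
P = 104.817 / 0.375796481 ≈ 278.92.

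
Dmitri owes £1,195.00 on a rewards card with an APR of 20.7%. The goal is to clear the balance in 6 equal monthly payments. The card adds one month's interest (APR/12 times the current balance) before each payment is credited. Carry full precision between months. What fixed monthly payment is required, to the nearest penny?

£211.36

Monthly rate r = 20.7%/12 = 1.725% = 0.01725.
Level-payment amortization: P = B₀·r / (1 − (1+r)^(−n)) = 1195.00·0.01725 / (1 − 1.01725^(−6)).
Denominator 1 − (1+r)^(−6) = 0.0975278495.
P = 20.6137 / 0.0975278495 ≈ 211.36.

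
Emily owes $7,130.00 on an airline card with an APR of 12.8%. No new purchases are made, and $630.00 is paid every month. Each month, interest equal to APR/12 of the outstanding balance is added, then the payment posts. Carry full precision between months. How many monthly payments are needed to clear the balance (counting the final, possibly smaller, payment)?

13 payments

Monthly rate r = 12.8%/12 = 1.06667% = 0.0106667.
Recurrence: B ← B·(1+r) − $630.00.
Month 1: interest $76.05; balance after payment $6,576.05.
Month 2: interest $70.14; balance after payment $6,016.20.
Closed form: n = −ln(1 − rB₀/P)/ln(1+r) = −ln(0.87928)/ln(1.01067) ≈ 12.125, so the balance reaches zero during payment 13.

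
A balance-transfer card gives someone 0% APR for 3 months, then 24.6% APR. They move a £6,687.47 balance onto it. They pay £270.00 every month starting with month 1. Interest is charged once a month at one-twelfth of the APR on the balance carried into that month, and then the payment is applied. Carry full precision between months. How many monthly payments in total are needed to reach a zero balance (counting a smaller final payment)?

33 payments

Promo months 1–3 at r₀ = 0%/12 = 0; months 4+ at r₁ = 24.6%/12 = 0.0205.
After month 3 (no interest yet): B = £6,687.47 − 3·£270.00 = £5,877.47.
Then at r₁ with £270.00/mo: n₂ = −ln(1 − r₁·B/P)/ln(1+r₁) ≈ 29.13 → 30 more payments.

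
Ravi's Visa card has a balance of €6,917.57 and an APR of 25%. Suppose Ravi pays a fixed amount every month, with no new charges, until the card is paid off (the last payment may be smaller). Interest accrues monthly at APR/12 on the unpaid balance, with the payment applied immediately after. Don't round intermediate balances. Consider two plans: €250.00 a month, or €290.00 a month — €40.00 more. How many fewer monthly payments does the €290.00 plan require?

Monthly rate r = 25%/12 = 2.08333% = 0.0208333.
At €250.00/mo: n = ⌈−ln(1 − rB₀/P)/ln(1+r)⌉ = 42 payments (last €167.00); total interest = total paid − €6,917.57 = €3,499.43.
At €290.00/mo: 34 payments (last €93.94); total interest €2,746.37.
Payments saved = 42 − 34 = 8.

8 fewer payments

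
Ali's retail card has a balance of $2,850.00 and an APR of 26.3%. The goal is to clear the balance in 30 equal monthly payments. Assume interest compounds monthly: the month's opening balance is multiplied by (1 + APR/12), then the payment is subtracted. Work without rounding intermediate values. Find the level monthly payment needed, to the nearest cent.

Monthly rate r = 26.3%/12 = 2.19167% = 0.0219167.
Level-payment amortization: P = B₀·r / (1 − (1+r)^(−n)) = 2850.00·0.0219167 / (1 − 1.02192^(−30)).
Denominator 1 − (1+r)^(−30) = 0.478162201.
P = 62.4625 / 0.478162201 ≈ 130.63.

$130.63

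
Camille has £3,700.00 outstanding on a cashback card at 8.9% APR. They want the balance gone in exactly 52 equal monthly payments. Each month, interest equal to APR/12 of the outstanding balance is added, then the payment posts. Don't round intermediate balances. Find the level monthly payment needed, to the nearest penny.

Monthly rate r = 8.9%/12 = 0.741667% = 0.00741667.
Level-payment amortization: P = B₀·r / (1 − (1+r)^(−n)) = 3700.00·0.00741667 / (1 − 1.00742^(−52)).
Denominator 1 − (1+r)^(−52) = 0.319034421.
P = 27.4417 / 0.319034421 ≈ 86.01.

£86.01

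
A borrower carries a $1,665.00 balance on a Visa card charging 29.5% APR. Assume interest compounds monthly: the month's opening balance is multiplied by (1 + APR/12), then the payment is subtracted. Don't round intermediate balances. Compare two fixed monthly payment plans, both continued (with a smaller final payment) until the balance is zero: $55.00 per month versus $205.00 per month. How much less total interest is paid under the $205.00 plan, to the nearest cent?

$1,207.30

Monthly rate r = 29.5%/12 = 2.45833% = 0.0245833.
At $55.00/mo: n = ⌈−ln(1 − rB₀/P)/ln(1+r)⌉ = 57 payments (last $7.69); total interest = total paid − $1,665.00 = $1,422.69.
At $205.00/mo: 10 payments (last $35.39); total interest $215.39.
Interest saved = $1,422.69 − $215.39 = $1,207.30.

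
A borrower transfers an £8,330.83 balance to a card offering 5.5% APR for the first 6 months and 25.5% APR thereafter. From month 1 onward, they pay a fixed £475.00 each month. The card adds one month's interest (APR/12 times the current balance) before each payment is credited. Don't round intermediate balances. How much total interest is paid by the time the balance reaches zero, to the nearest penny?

£1,141.67

Promo months 1–6 at r₀ = 5.5%/12 = 0.00458333; months 7+ at r₁ = 25.5%/12 = 0.02125.
After month 6: iterate B ← B·(1+r₀) − £475.00 for 6 months → £5,679.71.
Then at r₁ with £475.00/mo: n₂ = −ln(1 − r₁·B/P)/ln(1+r₁) ≈ 13.94 → 14 more payments.
Total paid = 19·£475.00 + £447.50 = £9,472.50; interest = £9,472.50 − £8,330.83 = £1,141.67.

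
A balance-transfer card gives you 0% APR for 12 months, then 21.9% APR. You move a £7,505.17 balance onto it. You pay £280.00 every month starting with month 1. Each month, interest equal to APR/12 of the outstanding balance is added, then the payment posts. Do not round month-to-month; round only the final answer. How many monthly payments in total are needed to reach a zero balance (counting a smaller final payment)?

30 payments

Promo months 1–12 at r₀ = 0%/12 = 0; months 13+ at r₁ = 21.9%/12 = 0.01825.
After month 12 (no interest yet): B = £7,505.17 − 12·£280.00 = £4,145.17.
Then at r₁ with £280.00/mo: n₂ = −ln(1 − r₁·B/P)/ln(1+r₁) ≈ 17.41 → 18 more payments.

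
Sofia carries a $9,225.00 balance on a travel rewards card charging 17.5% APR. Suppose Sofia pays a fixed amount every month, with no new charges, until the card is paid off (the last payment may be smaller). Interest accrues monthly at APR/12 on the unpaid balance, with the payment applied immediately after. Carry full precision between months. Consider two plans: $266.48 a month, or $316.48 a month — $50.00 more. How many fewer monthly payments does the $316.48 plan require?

Monthly rate r = 17.5%/12 = 1.45833% = 0.0145833.
At $266.48/mo: n = ⌈−ln(1 − rB₀/P)/ln(1+r)⌉ = 49 payments (last $146.63); total interest = total paid − $9,225.00 = $3,712.67.
At $316.48/mo: 39 payments (last $74.08); total interest $2,875.32.
Payments saved = 49 − 39 = 10.

10 fewer payments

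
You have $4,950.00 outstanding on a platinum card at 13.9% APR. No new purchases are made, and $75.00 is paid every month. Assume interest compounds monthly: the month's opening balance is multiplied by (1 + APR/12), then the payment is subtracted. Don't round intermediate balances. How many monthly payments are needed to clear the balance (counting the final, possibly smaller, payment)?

Monthly rate r = 13.9%/12 = 1.15833% = 0.0115833.
Recurrence: B ← B·(1+r) − $75.00.
Month 1: interest $57.34; balance after payment $4,932.34.
Month 2: interest $57.13; balance after payment $4,914.47.
Closed form: n = −ln(1 − rB₀/P)/ln(1+r) = −ln(0.2355)/ln(1.01158) ≈ 125.560, so the balance reaches zero during payment 126.

126 payments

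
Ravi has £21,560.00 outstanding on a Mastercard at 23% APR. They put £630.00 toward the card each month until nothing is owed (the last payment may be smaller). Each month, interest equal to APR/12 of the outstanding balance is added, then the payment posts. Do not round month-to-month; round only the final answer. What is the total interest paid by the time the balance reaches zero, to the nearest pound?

£13,844

Monthly rate r = 23%/12 = 1.91667% = 0.0191667.
Payoff takes n = ⌈−ln(1 − rB₀/P)/ln(1+r)⌉ = ⌈56.196⌉ = 57 payments; the last is £124.44.
Total paid = 56·£630.00 + £124.44 = £35,404.44.
Total interest = total paid − principal = £35,404.44 − £21,560.00 = £13,844.44.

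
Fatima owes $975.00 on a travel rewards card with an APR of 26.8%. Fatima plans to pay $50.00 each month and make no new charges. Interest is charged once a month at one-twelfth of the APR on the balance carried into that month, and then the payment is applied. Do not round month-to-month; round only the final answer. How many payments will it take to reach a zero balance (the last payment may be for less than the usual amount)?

26 months

Monthly rate r = 26.8%/12 = 2.23333% = 0.0223333.
Recurrence: B ← B·(1+r) − $50.00.
Month 1: interest $21.77; balance after payment $946.77.
Month 2: interest $21.14; balance after payment $917.92.
Closed form: n = −ln(1 − rB₀/P)/ln(1+r) = −ln(0.5645)/ln(1.02233) ≈ 25.889, so the balance reaches zero during payment 26.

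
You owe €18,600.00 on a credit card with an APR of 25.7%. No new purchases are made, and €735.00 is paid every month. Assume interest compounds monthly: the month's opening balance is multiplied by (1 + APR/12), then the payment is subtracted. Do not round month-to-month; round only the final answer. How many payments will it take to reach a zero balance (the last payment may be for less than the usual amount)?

Monthly rate r = 25.7%/12 = 2.14167% = 0.0214167.
Recurrence: B ← B·(1+r) − €735.00.
Month 1: interest €398.35; balance after payment €18,263.35.
Month 2: interest €391.14; balance after payment €17,919.49.
Closed form: n = −ln(1 − rB₀/P)/ln(1+r) = −ln(0.45803)/ln(1.02142) ≈ 36.848, so the balance reaches zero during payment 37.

37 months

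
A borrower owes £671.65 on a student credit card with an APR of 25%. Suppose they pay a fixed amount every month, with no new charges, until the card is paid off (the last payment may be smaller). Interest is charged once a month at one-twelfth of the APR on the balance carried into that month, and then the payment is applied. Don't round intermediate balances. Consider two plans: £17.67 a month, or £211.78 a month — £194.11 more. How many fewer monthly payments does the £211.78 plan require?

Monthly rate r = 25%/12 = 2.08333% = 0.0208333.
At £17.67/mo: n = ⌈−ln(1 − rB₀/P)/ln(1+r)⌉ = 77 payments (last £2.27); total interest = total paid − £671.65 = £673.54.
At £211.78/mo: 4 payments (last £67.21); total interest £30.90.
Payments saved = 77 − 4 = 73.

73 fewer payments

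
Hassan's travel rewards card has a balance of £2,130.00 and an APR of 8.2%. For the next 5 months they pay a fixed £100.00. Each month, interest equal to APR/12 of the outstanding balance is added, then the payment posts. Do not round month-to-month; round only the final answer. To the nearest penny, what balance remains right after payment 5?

£1,696.90

Monthly rate r = 8.2%/12 = 0.683333% = 0.00683333.
Each month: B ← B·(1+r) − £100.00.
Month 1: interest £14.55; balance after payment £2,044.55.
Month 2: interest £13.97; balance after payment £1,958.53.
Month 3: interest £13.38; balance after payment £1,871.91.
Month 4: interest £12.79; balance after payment £1,784.70.
Month 5: interest £12.20; balance after payment £1,696.90.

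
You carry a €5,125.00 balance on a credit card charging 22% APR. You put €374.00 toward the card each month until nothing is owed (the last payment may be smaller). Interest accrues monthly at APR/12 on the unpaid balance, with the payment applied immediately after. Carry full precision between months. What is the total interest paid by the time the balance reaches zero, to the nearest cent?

Monthly rate r = 22%/12 = 1.83333% = 0.0183333.
Payoff takes n = ⌈−ln(1 − rB₀/P)/ln(1+r)⌉ = ⌈15.925⌉ = 16 payments; the last is €346.25.
Total paid = 15·€374.00 + €346.25 = €5,956.25.
Total interest = total paid − principal = €5,956.25 − €5,125.00 = €831.25.

€831.25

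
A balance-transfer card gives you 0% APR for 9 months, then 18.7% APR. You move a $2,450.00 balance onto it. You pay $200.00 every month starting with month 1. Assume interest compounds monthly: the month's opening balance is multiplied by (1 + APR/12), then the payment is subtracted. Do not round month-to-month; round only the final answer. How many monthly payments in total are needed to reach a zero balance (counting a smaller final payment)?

Promo months 1–9 at r₀ = 0%/12 = 0; months 10+ at r₁ = 18.7%/12 = 0.0155833.
After month 9 (no interest yet): B = $2,450.00 − 9·$200.00 = $650.00.
Then at r₁ with $200.00/mo: n₂ = −ln(1 − r₁·B/P)/ln(1+r₁) ≈ 3.36 → 4 more payments.

13 payments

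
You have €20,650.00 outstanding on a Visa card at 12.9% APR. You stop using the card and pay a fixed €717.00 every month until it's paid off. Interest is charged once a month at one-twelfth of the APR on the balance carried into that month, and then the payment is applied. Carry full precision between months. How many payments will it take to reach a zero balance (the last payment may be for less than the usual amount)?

Monthly rate r = 12.9%/12 = 1.075% = 0.01075.
Recurrence: B ← B·(1+r) − €717.00.
Month 1: interest €221.99; balance after payment €20,154.99.
Month 2: interest €216.67; balance after payment €19,654.65.
Closed form: n = −ln(1 − rB₀/P)/ln(1+r) = −ln(0.69039)/ln(1.01075) ≈ 34.649, so the balance reaches zero during payment 35.

35 payments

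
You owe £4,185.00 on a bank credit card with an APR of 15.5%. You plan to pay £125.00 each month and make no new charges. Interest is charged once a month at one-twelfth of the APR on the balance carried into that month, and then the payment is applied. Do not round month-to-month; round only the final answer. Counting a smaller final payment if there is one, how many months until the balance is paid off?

45 months

Monthly rate r = 15.5%/12 = 1.29167% = 0.0129167.
Recurrence: B ← B·(1+r) − £125.00.
Month 1: interest £54.06; balance after payment £4,114.06.
Month 2: interest £53.14; balance after payment £4,042.20.
Closed form: n = −ln(1 − rB₀/P)/ln(1+r) = −ln(0.56755)/ln(1.01292) ≈ 44.135, so the balance reaches zero during payment 45.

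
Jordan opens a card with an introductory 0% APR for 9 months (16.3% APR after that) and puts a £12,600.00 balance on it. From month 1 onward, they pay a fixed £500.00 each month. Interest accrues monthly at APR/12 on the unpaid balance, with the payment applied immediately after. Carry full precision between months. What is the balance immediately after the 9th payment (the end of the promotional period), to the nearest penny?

£8,100.00

Promo months 1–9 at r₀ = 0%/12 = 0; months 10+ at r₁ = 16.3%/12 = 0.0135833.
After month 9 (no interest yet): B = £12,600.00 − 9·£500.00 = £8,100.00.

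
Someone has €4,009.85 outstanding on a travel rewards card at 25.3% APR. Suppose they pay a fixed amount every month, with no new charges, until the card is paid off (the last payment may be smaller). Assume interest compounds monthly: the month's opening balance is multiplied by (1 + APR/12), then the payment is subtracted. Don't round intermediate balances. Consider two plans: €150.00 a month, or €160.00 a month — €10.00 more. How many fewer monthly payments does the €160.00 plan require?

3 fewer payments

Monthly rate r = 25.3%/12 = 2.10833% = 0.0210833.
At €150.00/mo: n = ⌈−ln(1 − rB₀/P)/ln(1+r)⌉ = 40 payments (last €111.80); total interest = total paid − €4,009.85 = €1,951.95.
At €160.00/mo: 37 payments (last €3.68); total interest €1,753.83.
Payments saved = 40 − 37 = 3.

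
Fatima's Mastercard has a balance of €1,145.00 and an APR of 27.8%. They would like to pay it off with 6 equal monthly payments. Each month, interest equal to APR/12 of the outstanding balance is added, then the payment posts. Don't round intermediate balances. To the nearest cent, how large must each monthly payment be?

Monthly rate r = 27.8%/12 = 2.31667% = 0.0231667.
Level-payment amortization: P = B₀·r / (1 − (1+r)^(−n)) = 1145.00·0.0231667 / (1 − 1.02317^(−6)).
Denominator 1 − (1+r)^(−6) = 0.128391008.
P = 26.5258 / 0.128391008 ≈ 206.60.

€206.60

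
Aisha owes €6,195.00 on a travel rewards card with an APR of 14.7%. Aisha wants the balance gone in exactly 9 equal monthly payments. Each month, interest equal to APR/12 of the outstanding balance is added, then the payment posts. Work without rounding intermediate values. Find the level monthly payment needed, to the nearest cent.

€731.18

Monthly rate r = 14.7%/12 = 1.225% = 0.01225.
Level-payment amortization: P = B₀·r / (1 − (1+r)^(−n)) = 6195.00·0.01225 / (1 − 1.01225^(−9)).
Denominator 1 − (1+r)^(−9) = 0.1037897.
P = 75.8887 / 0.1037897 ≈ 731.18.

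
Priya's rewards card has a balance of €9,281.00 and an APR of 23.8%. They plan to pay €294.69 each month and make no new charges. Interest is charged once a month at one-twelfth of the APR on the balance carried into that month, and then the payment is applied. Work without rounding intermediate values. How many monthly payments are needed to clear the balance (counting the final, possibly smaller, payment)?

50 months

Monthly rate r = 23.8%/12 = 1.98333% = 0.0198333.
Recurrence: B ← B·(1+r) − €294.69.
Month 1: interest €184.07; balance after payment €9,170.38.
Month 2: interest €181.88; balance after payment €9,057.57.
Closed form: n = −ln(1 − rB₀/P)/ln(1+r) = −ln(0.37537)/ln(1.01983) ≈ 49.893, so the balance reaches zero during payment 50.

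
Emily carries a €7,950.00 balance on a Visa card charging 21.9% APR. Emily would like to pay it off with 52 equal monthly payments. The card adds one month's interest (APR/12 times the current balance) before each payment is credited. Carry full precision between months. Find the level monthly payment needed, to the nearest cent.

Monthly rate r = 21.9%/12 = 1.825% = 0.01825.
Level-payment amortization: P = B₀·r / (1 − (1+r)^(−n)) = 7950.00·0.01825 / (1 − 1.01825^(−52)).
Denominator 1 − (1+r)^(−52) = 0.609545687.
P = 145.087 / 0.609545687 ≈ 238.03.

€238.03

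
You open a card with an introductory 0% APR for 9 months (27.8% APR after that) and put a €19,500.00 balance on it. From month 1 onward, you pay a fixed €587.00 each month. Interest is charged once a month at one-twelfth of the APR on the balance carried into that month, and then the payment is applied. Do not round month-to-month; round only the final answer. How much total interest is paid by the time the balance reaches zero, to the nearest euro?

€6,889

Promo months 1–9 at r₀ = 0%/12 = 0; months 10+ at r₁ = 27.8%/12 = 0.0231667.
After month 9 (no interest yet): B = €19,500.00 − 9·€587.00 = €14,217.00.
Then at r₁ with €587.00/mo: n₂ = −ln(1 − r₁·B/P)/ln(1+r₁) ≈ 35.96 → 36 more payments.
Total paid = 44·€587.00 + €561.07 = €26,389.07; interest = €26,389.07 − €19,500.00 = €6,889.07.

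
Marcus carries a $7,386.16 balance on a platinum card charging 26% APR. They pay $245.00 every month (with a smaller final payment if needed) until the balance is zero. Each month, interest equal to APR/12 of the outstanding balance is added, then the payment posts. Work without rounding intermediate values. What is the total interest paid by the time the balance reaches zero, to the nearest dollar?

$4,719

Monthly rate r = 26%/12 = 2.16667% = 0.0216667.
Payoff takes n = ⌈−ln(1 − rB₀/P)/ln(1+r)⌉ = ⌈49.405⌉ = 50 payments; the last is $99.75.
Total paid = 49·$245.00 + $99.75 = $12,104.75.
Total interest = total paid − principal = $12,104.75 − $7,386.16 = $4,718.59.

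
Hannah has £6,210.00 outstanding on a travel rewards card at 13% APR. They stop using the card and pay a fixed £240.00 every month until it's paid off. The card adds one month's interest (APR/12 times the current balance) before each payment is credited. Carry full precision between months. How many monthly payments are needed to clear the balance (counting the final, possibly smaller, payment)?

Monthly rate r = 13%/12 = 1.08333% = 0.0108333.
Recurrence: B ← B·(1+r) − £240.00.
Month 1: interest £67.28; balance after payment £6,037.27.
Month 2: interest £65.40; balance after payment £5,862.68.
Closed form: n = −ln(1 − rB₀/P)/ln(1+r) = −ln(0.71969)/ln(1.01083) ≈ 30.528, so the balance reaches zero during payment 31.

31 payments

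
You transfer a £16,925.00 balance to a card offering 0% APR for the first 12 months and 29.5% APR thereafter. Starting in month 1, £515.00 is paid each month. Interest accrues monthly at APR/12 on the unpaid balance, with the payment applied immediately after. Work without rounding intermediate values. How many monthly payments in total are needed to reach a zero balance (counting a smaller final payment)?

42 payments

Promo months 1–12 at r₀ = 0%/12 = 0; months 13+ at r₁ = 29.5%/12 = 0.0245833.
After month 12 (no interest yet): B = £16,925.00 − 12·£515.00 = £10,745.00.
Then at r₁ with £515.00/mo: n₂ = −ln(1 − r₁·B/P)/ln(1+r₁) ≈ 29.62 → 30 more payments.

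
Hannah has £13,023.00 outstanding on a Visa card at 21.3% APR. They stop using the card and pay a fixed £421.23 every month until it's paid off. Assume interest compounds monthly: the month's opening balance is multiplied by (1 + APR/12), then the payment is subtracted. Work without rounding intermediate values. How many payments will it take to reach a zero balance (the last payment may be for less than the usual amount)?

Monthly rate r = 21.3%/12 = 1.775% = 0.01775.
Recurrence: B ← B·(1+r) − £421.23.
Month 1: interest £231.16; balance after payment £12,832.93.
Month 2: interest £227.78; balance after payment £12,639.48.
Closed form: n = −ln(1 − rB₀/P)/ln(1+r) = −ln(0.45123)/ln(1.01775) ≈ 45.229, so the balance reaches zero during payment 46.

46 payments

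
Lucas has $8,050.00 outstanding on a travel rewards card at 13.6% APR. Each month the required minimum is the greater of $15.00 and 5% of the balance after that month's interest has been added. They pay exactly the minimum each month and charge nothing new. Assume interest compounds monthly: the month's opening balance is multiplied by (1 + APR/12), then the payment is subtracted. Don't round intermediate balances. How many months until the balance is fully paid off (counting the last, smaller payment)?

105 months

Monthly rate r = 13.6%/12 = 1.13333% = 0.0113333.
While 5% of the post-interest balance exceeds $15.00, each month B ← (B·(1+r))·(1 − 0.05), i.e. B shrinks by the factor (1+r)·0.95 = 0.96077.
This holds for months 1–83. Entering month 84 the balance is $290.46; 5% of the post-interest balance is now below $15.00, so the flat $15.00 minimum applies from here.
From month 84 a fixed $15.00 at rate r clears $290.46 in 22 more payments. Total: 83 + 22 = 105 months.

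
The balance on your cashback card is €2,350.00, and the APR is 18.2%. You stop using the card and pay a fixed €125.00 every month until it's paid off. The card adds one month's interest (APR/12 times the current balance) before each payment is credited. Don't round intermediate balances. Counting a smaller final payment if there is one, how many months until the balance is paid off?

Monthly rate r = 18.2%/12 = 1.51667% = 0.0151667.
Recurrence: B ← B·(1+r) − €125.00.
Month 1: interest €35.64; balance after payment €2,260.64.
Month 2: interest €34.29; balance after payment €2,169.93.
Closed form: n = −ln(1 − rB₀/P)/ln(1+r) = −ln(0.71487)/ln(1.01517) ≈ 22.299, so the balance reaches zero during payment 23.

23 payments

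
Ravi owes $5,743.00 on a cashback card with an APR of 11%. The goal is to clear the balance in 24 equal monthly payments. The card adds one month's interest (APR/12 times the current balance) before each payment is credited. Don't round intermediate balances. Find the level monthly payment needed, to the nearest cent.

$267.67

Monthly rate r = 11%/12 = 0.916667% = 0.00916667.
Level-payment amortization: P = B₀·r / (1 − (1+r)^(−n)) = 5743.00·0.00916667 / (1 − 1.00917^(−24)).
Denominator 1 − (1+r)^(−24) = 0.196676504.
P = 52.6442 / 0.196676504 ≈ 267.67.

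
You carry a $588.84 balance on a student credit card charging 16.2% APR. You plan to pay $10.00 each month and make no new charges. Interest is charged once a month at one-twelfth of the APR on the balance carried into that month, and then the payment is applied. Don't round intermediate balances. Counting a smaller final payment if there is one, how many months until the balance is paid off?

119 payments

Monthly rate r = 16.2%/12 = 1.35% = 0.0135.
Recurrence: B ← B·(1+r) − $10.00.
Month 1: interest $7.95; balance after payment $586.79.
Month 2: interest $7.92; balance after payment $584.71.
Closed form: n = −ln(1 − rB₀/P)/ln(1+r) = −ln(0.20507)/ln(1.0135) ≈ 118.155, so the balance reaches zero during payment 119.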